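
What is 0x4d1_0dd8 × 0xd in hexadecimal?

0x3e9db3f8

Multiply each base-16 digit by 13, carrying:
  8×13 = 104 → write 8 carry 6
  d×13+6 = 175 → write f carry 10
  d×13+10 = 179 → write 3 carry 11
  0×13+11 = 11 → write b
  1×13 = 13 → write d
  d×13 = 169 → write 9 carry 10
  4×13+10 = 62 → write e carry 3
  remaining carry: 3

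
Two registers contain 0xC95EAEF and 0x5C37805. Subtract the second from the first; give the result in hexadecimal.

0x6D272EA

Subtract column by column in base 16:
  F-5 → A
  E-0 → E
  A-8 → 2
  E-7 → 7
  5-3 → 2
  9-C → D (borrow)
  C-5-1 → 6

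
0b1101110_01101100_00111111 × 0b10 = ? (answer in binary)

0b110111001101100001111110

Multiply each base-2 digit by 2, carrying:
  1×2 = 2 → write 0 carry 1
  1×2+1 = 3 → write 1 carry 1
  1×2+1 = 3 → write 1 carry 1
  1×2+1 = 3 → write 1 carry 1
  1×2+1 = 3 → write 1 carry 1
  1×2+1 = 3 → write 1 carry 1
  0×2+1 = 1 → write 1
  0×2 = 0 → write 0
  0×2 = 0 → write 0
  0×2 = 0 → write 0
  1×2 = 2 → write 0 carry 1
  1×2+1 = 3 → write 1 carry 1
  0×2+1 = 1 → write 1
  1×2 = 2 → write 0 carry 1
  1×2+1 = 3 → write 1 carry 1
  0×2+1 = 1 → write 1
  0×2 = 0 → write 0
  1×2 = 2 → write 0 carry 1
  1×2+1 = 3 → write 1 carry 1
  1×2+1 = 3 → write 1 carry 1
  0×2+1 = 1 → write 1
  1×2 = 2 → write 0 carry 1
  1×2+1 = 3 → write 1 carry 1
  remaining carry: 1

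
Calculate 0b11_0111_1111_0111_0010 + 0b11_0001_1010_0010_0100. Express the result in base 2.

0b1101001100110010110

Add column by column in base 2, right to left:
  0+0 = 0
  1+0 = 1
  0+1 = 1
  0+0 = 0
  1+0 = 1
  1+1 = 0 carry 1
  1+0+1 = 0 carry 1
  0+0+1 = 1
  1+0 = 1
  1+1 = 0 carry 1
  1+0+1 = 0 carry 1
  1+1+1 = 1 carry 1
  1+1+1 = 1 carry 1
  1+0+1 = 0 carry 1
  1+0+1 = 0 carry 1
  0+0+1 = 1
  1+1 = 0 carry 1
  1+1+1 = 1 carry 1
  final carry 1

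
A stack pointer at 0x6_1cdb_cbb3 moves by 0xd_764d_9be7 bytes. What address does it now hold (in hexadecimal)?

0x139329679a

Add column by column in base 16, right to left:
  3+7 = a
  b+e = 9 carry 1
  b+b+1 = 7 carry 1
  c+9+1 = 6 carry 1
  b+d+1 = 9 carry 1
  d+4+1 = 2 carry 1
  c+6+1 = 3 carry 1
  1+7+1 = 9
  6+d = 3 carry 1
  final carry 1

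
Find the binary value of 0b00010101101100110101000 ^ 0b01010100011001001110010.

XOR bit by bit (1 where the bits differ):
  00010101101100110101000
^ 01010100011001001110010
= 01000001110101111011010

0b01000001110101111011010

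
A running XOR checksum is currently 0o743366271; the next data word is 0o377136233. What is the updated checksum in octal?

0o434250042

XOR each oct digit independently (no carries):
  7^3=4, 4^7=3, 3^7=4, 3^1=2, 6^3=5, 6^6=0, 2^2=0, 7^3=4, 1^3=2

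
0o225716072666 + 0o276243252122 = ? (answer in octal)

0o524161345010

Add column by column in base 8, right to left:
  6+2 = 0 carry 1
  6+2+1 = 1 carry 1
  6+1+1 = 0 carry 1
  2+2+1 = 5
  7+5 = 4 carry 1
  0+2+1 = 3
  6+3 = 1 carry 1
  1+4+1 = 6
  7+2 = 1 carry 1
  5+6+1 = 4 carry 1
  2+7+1 = 2 carry 1
  2+2+1 = 5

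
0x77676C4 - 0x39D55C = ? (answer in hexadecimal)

Subtract column by column in base 16:
  4-C → 8 (borrow)
  C-5-1 → 6
  6-5 → 1
  7-D → A (borrow)
  6-9-1 → C (borrow)
  7-3-1 → 3
  7-0 → 7

0x73CA168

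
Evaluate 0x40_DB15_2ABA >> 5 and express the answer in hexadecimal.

5 bits is not a whole number of base-16 digits; in binary: 100000011011011000101010010101010111010 >> 5 = 1000000110110110001010100101010101.

0x206D8A955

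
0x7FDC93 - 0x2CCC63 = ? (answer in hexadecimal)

Subtract column by column in base 16:
  3-3 → 0
  9-6 → 3
  C-C → 0
  D-C → 1
  F-C → 3
  7-2 → 5

0x531030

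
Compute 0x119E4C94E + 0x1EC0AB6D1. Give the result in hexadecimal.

Add column by column in base 16, right to left:
  E+1 = F
  4+D = 1 carry 1
  9+6+1 = 0 carry 1
  C+B+1 = 8 carry 1
  4+A+1 = F
  E+0 = E
  9+C = 5 carry 1
  1+E+1 = 0 carry 1
  1+1+1 = 3

0x305EF801F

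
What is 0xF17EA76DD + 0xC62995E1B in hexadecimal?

Add column by column in base 16, right to left:
  D+B = 8 carry 1
  D+1+1 = F
  6+E = 4 carry 1
  7+5+1 = D
  A+9 = 3 carry 1
  E+9+1 = 8 carry 1
  7+2+1 = A
  1+6 = 7
  F+C = B carry 1
  final carry 1

0x1B7A83D4F8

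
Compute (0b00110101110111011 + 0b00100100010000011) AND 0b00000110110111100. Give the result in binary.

0b10000111100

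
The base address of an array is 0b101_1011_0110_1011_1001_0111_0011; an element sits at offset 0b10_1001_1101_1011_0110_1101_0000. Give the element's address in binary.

0b1000010101000111000001000011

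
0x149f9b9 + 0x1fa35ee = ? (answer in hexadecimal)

0x3442fa7

Add column by column in base 16, right to left:
  9+e = 7 carry 1
  b+e+1 = a carry 1
  9+5+1 = f
  f+3 = 2 carry 1
  9+a+1 = 4 carry 1
  4+f+1 = 4 carry 1
  1+1+1 = 3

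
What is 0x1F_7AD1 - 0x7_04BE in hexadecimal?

Subtract column by column in base 16:
  1-E → 3 (borrow)
  D-B-1 → 1
  A-4 → 6
  7-0 → 7
  F-7 → 8
  1-0 → 1

0x187613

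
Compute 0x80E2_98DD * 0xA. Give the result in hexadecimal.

0x508D9F8A2

Multiply each base-16 digit by 10, carrying:
  D×10 = 130 → write 2 carry 8
  D×10+8 = 138 → write A carry 8
  8×10+8 = 88 → write 8 carry 5
  9×10+5 = 95 → write F carry 5
  2×10+5 = 25 → write 9 carry 1
  E×10+1 = 141 → write D carry 8
  0×10+8 = 8 → write 8
  8×10 = 80 → write 0 carry 5
  remaining carry: 5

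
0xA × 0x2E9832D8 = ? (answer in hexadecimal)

0x1D1F1FC70

Multiply each base-16 digit by 10, carrying:
  8×10 = 80 → write 0 carry 5
  D×10+5 = 135 → write 7 carry 8
  2×10+8 = 28 → write C carry 1
  3×10+1 = 31 → write F carry 1
  8×10+1 = 81 → write 1 carry 5
  9×10+5 = 95 → write F carry 5
  E×10+5 = 145 → write 1 carry 9
  2×10+9 = 29 → write D carry 1
  remaining carry: 1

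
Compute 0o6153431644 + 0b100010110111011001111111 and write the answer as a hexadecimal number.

0o6153431644 = 0x31ae33a4 in hexadecimal.
0b100010110111011001111111 = 0x8b767f in hexadecimal.
Add column by column in base 16, right to left:
  4+f = 3 carry 1
  a+7+1 = 2 carry 1
  3+6+1 = a
  3+7 = a
  e+b = 9 carry 1
  a+8+1 = 3 carry 1
  1+0+1 = 2
  3+0 = 3

0x3239aa23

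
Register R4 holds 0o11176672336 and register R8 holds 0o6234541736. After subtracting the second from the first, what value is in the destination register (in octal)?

Subtract column by column in base 8:
  6-6 → 0
  3-3 → 0
  3-7 → 4 (borrow)
  2-1-1 → 0
  7-4 → 3
  6-5 → 1
  6-4 → 2
  7-3 → 4
  1-2 → 7 (borrow)
  1-6-1 → 2 (borrow)
  1-0-1 → 0

0o2742130400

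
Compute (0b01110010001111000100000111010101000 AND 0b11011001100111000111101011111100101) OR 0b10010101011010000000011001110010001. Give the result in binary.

0b11010101011111000100011011110110001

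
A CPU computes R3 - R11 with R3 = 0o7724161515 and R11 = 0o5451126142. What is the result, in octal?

0o2253033353

Subtract column by column in base 8:
  5-2 → 3
  1-4 → 5 (borrow)
  5-1-1 → 3
  1-6 → 3 (borrow)
  6-2-1 → 3
  1-1 → 0
  4-1 → 3
  2-5 → 5 (borrow)
  7-4-1 → 2
  7-5 → 2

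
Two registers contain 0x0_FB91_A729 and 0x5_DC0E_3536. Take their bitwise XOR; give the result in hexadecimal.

XOR each hex digit independently (no carries):
  0^5=5, F^D=2, B^C=7, 9^0=9, 1^E=F, A^3=9, 7^5=2, 2^3=1, 9^6=F

0x5279F921F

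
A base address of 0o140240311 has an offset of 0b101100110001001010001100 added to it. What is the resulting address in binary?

0o140240311 = 0b1100000010100000011001001 in binary.
Add column by column in base 2, right to left:
  1+0 = 1
  0+0 = 0
  0+1 = 1
  1+1 = 0 carry 1
  0+0+1 = 1
  0+0 = 0
  1+0 = 1
  1+1 = 0 carry 1
  0+0+1 = 1
  0+1 = 1
  0+0 = 0
  0+0 = 0
  0+1 = 1
  0+0 = 0
  1+0 = 1
  0+0 = 0
  1+1 = 0 carry 1
  0+1+1 = 0 carry 1
  0+0+1 = 1
  0+0 = 0
  0+1 = 1
  0+1 = 1
  0+0 = 0
  1+1 = 0 carry 1
  1+0+1 = 0 carry 1
  final carry 1

0b10001101000101001101010101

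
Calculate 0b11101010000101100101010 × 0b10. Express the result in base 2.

Multiply each base-2 digit by 2, carrying:
  0×2 = 0 → write 0
  1×2 = 2 → write 0 carry 1
  0×2+1 = 1 → write 1
  1×2 = 2 → write 0 carry 1
  0×2+1 = 1 → write 1
  1×2 = 2 → write 0 carry 1
  0×2+1 = 1 → write 1
  0×2 = 0 → write 0
  1×2 = 2 → write 0 carry 1
  1×2+1 = 3 → write 1 carry 1
  0×2+1 = 1 → write 1
  1×2 = 2 → write 0 carry 1
  0×2+1 = 1 → write 1
  0×2 = 0 → write 0
  0×2 = 0 → write 0
  0×2 = 0 → write 0
  1×2 = 2 → write 0 carry 1
  0×2+1 = 1 → write 1
  1×2 = 2 → write 0 carry 1
  0×2+1 = 1 → write 1
  1×2 = 2 → write 0 carry 1
  1×2+1 = 3 → write 1 carry 1
  1×2+1 = 3 → write 1 carry 1
  remaining carry: 1

0b111010100001011001010100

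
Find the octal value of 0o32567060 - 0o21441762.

Subtract column by column in base 8:
  0-2 → 6 (borrow)
  6-6-1 → 7 (borrow)
  0-7-1 → 0 (borrow)
  7-1-1 → 5
  6-4 → 2
  5-4 → 1
  2-1 → 1
  3-2 → 1

0o11125076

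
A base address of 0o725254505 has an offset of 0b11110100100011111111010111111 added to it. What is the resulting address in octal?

0o4571654004

0b11110100100011111111010111111 = 0o3644377277 in octal.
Add column by column in base 8, right to left:
  5+7 = 4 carry 1
  0+7+1 = 0 carry 1
  5+2+1 = 0 carry 1
  4+7+1 = 4 carry 1
  5+7+1 = 5 carry 1
  2+3+1 = 6
  5+4 = 1 carry 1
  2+4+1 = 7
  7+6 = 5 carry 1
  0+3+1 = 4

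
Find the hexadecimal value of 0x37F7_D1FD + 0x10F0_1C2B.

Add column by column in base 16, right to left:
  D+B = 8 carry 1
  F+2+1 = 2 carry 1
  1+C+1 = E
  D+1 = E
  7+0 = 7
  F+F = E carry 1
  7+0+1 = 8
  3+1 = 4

0x48E7EE28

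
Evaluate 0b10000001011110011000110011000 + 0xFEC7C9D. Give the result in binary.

0b100000000110111010111000110101

0xFEC7C9D = 0b1111111011000111110010011101 in binary.
Add column by column in base 2, right to left:
  0+1 = 1
  0+0 = 0
  0+1 = 1
  1+1 = 0 carry 1
  1+1+1 = 1 carry 1
  0+0+1 = 1
  0+0 = 0
  1+1 = 0 carry 1
  1+0+1 = 0 carry 1
  0+0+1 = 1
  0+1 = 1
  0+1 = 1
  1+1 = 0 carry 1
  1+1+1 = 1 carry 1
  0+1+1 = 0 carry 1
  0+0+1 = 1
  1+0 = 1
  1+0 = 1
  1+1 = 0 carry 1
  1+1+1 = 1 carry 1
  0+0+1 = 1
  1+1 = 0 carry 1
  0+1+1 = 0 carry 1
  0+1+1 = 0 carry 1
  0+1+1 = 0 carry 1
  0+1+1 = 0 carry 1
  0+1+1 = 0 carry 1
  0+1+1 = 0 carry 1
  1+0+1 = 0 carry 1
  final carry 1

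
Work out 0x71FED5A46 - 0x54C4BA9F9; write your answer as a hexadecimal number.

0x1D3A1B04D

Subtract column by column in base 16:
  6-9 → D (borrow)
  4-F-1 → 4 (borrow)
  A-9-1 → 0
  5-A → B (borrow)
  D-B-1 → 1
  E-4 → A
  F-C → 3
  1-4 → D (borrow)
  7-5-1 → 1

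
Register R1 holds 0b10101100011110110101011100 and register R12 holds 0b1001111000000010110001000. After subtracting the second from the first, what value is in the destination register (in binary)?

0b1011101011110011111010100

Subtract column by column in base 2:
  0-0 → 0
  0-0 → 0
  1-0 → 1
  1-1 → 0
  1-0 → 1
  0-0 → 0
  1-0 → 1
  0-1 → 1 (borrow)
  1-1-1 → 1 (borrow)
  0-0-1 → 1 (borrow)
  1-1-1 → 1 (borrow)
  1-0-1 → 0
  0-0 → 0
  1-0 → 1
  1-0 → 1
  1-0 → 1
  1-0 → 1
  0-0 → 0
  0-1 → 1 (borrow)
  0-1-1 → 0 (borrow)
  1-1-1 → 1 (borrow)
  1-1-1 → 1 (borrow)
  0-0-1 → 1 (borrow)
  1-0-1 → 0
  0-1 → 1 (borrow)
  1-0-1 → 0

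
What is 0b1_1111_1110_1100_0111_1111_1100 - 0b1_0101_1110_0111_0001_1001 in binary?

0b1111010001110000011100011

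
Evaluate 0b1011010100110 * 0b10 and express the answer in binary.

0b10110101001100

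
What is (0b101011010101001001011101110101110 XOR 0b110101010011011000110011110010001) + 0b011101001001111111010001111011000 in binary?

First 0b101011010101001001011101110101110 XOR 0b110101010011011000110011110010001 = 0b011110000110010001101110000111111.
Add column by column in base 2, right to left:
  1+0 = 1
  1+0 = 1
  1+0 = 1
  1+1 = 0 carry 1
  1+1+1 = 1 carry 1
  1+0+1 = 0 carry 1
  0+1+1 = 0 carry 1
  0+1+1 = 0 carry 1
  0+1+1 = 0 carry 1
  0+1+1 = 0 carry 1
  1+0+1 = 0 carry 1
  1+0+1 = 0 carry 1
  1+0+1 = 0 carry 1
  0+1+1 = 0 carry 1
  1+0+1 = 0 carry 1
  1+1+1 = 1 carry 1
  0+1+1 = 0 carry 1
  0+1+1 = 0 carry 1
  0+1+1 = 0 carry 1
  1+1+1 = 1 carry 1
  0+1+1 = 0 carry 1
  0+1+1 = 0 carry 1
  1+0+1 = 0 carry 1
  1+0+1 = 0 carry 1
  0+1+1 = 0 carry 1
  0+0+1 = 1
  0+0 = 0
  0+1 = 1
  1+0 = 1
  1+1 = 0 carry 1
  1+1+1 = 1 carry 1
  1+1+1 = 1 carry 1
  final carry 1

0b111011010000010001000000000010111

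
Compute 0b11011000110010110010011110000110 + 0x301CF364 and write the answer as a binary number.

0b100001000111010000001101011101010

0x301CF364 = 0b110000000111001111001101100100 in binary.
Add column by column in base 2, right to left:
  0+0 = 0
  1+0 = 1
  1+1 = 0 carry 1
  0+0+1 = 1
  0+0 = 0
  0+1 = 1
  0+1 = 1
  1+0 = 1
  1+1 = 0 carry 1
  1+1+1 = 1 carry 1
  1+0+1 = 0 carry 1
  0+0+1 = 1
  0+1 = 1
  1+1 = 0 carry 1
  0+1+1 = 0 carry 1
  0+1+1 = 0 carry 1
  1+0+1 = 0 carry 1
  1+0+1 = 0 carry 1
  0+1+1 = 0 carry 1
  1+1+1 = 1 carry 1
  0+1+1 = 0 carry 1
  0+0+1 = 1
  1+0 = 1
  1+0 = 1
  0+0 = 0
  0+0 = 0
  0+0 = 0
  1+0 = 1
  1+1 = 0 carry 1
  0+1+1 = 0 carry 1
  1+0+1 = 0 carry 1
  1+0+1 = 0 carry 1
  final carry 1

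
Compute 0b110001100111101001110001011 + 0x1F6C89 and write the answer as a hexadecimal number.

0b110001100111101001110001011 = 0x633D38B in hexadecimal.
Add column by column in base 16, right to left:
  B+9 = 4 carry 1
  8+8+1 = 1 carry 1
  3+C+1 = 0 carry 1
  D+6+1 = 4 carry 1
  3+F+1 = 3 carry 1
  3+1+1 = 5
  6+0 = 6

0x6534014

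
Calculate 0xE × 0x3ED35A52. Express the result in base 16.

0x36F8EF07C

Multiply each base-16 digit by 14, carrying:
  2×14 = 28 → write C carry 1
  5×14+1 = 71 → write 7 carry 4
  A×14+4 = 144 → write 0 carry 9
  5×14+9 = 79 → write F carry 4
  3×14+4 = 46 → write E carry 2
  D×14+2 = 184 → write 8 carry 11
  E×14+11 = 207 → write F carry 12
  3×14+12 = 54 → write 6 carry 3
  remaining carry: 3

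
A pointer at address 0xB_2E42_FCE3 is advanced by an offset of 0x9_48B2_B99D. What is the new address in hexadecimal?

Add column by column in base 16, right to left:
  3+D = 0 carry 1
  E+9+1 = 8 carry 1
  C+9+1 = 6 carry 1
  F+B+1 = B carry 1
  2+2+1 = 5
  4+B = F
  E+8 = 6 carry 1
  2+4+1 = 7
  B+9 = 4 carry 1
  final carry 1

0x1476F5B680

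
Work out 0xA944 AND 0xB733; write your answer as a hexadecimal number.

0xA100

AND each hex digit independently (no carries):
  A&B=A, 9&7=1, 4&3=0, 4&3=0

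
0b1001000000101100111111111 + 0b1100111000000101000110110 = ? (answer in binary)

0b10101111000110010000110101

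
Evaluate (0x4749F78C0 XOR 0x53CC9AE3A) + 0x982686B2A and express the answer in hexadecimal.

First 0x4749F78C0 XOR 0x53CC9AE3A = 0x14856D6FA.
Add column by column in base 16, right to left:
  A+A = 4 carry 1
  F+2+1 = 2 carry 1
  6+B+1 = 2 carry 1
  D+6+1 = 4 carry 1
  6+8+1 = F
  5+6 = B
  8+2 = A
  4+8 = C
  1+9 = A

0xACABF4224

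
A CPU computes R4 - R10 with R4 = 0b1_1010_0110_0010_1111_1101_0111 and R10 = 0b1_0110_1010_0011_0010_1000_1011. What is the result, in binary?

Subtract column by column in base 2:
  1-1 → 0
  1-1 → 0
  1-0 → 1
  0-1 → 1 (borrow)
  1-0-1 → 0
  0-0 → 0
  1-0 → 1
  1-1 → 0
  1-0 → 1
  1-1 → 0
  1-0 → 1
  1-0 → 1
  0-1 → 1 (borrow)
  1-1-1 → 1 (borrow)
  0-0-1 → 1 (borrow)
  0-0-1 → 1 (borrow)
  0-0-1 → 1 (borrow)
  1-1-1 → 1 (borrow)
  1-0-1 → 0
  0-1 → 1 (borrow)
  0-0-1 → 1 (borrow)
  1-1-1 → 1 (borrow)
  0-1-1 → 0 (borrow)
  1-0-1 → 0
  1-1 → 0

0b1110111111110101001100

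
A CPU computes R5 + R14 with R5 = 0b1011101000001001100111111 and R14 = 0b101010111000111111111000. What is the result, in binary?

Add column by column in base 2, right to left:
  1+0 = 1
  1+0 = 1
  1+0 = 1
  1+1 = 0 carry 1
  1+1+1 = 1 carry 1
  1+1+1 = 1 carry 1
  0+1+1 = 0 carry 1
  0+1+1 = 0 carry 1
  1+1+1 = 1 carry 1
  1+1+1 = 1 carry 1
  0+1+1 = 0 carry 1
  0+1+1 = 0 carry 1
  1+0+1 = 0 carry 1
  0+0+1 = 1
  0+0 = 0
  0+1 = 1
  0+1 = 1
  0+1 = 1
  1+0 = 1
  0+1 = 1
  1+0 = 1
  1+1 = 0 carry 1
  1+0+1 = 0 carry 1
  0+1+1 = 0 carry 1
  1+0+1 = 0 carry 1
  final carry 1

0b10000111111010001100110111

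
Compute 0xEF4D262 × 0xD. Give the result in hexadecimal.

0xC26EAEFA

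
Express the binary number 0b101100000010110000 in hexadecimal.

0x2c0b0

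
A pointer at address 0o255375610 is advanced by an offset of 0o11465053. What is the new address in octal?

0o267062663

Add column by column in base 8, right to left:
  0+3 = 3
  1+5 = 6
  6+0 = 6
  5+5 = 2 carry 1
  7+6+1 = 6 carry 1
  3+4+1 = 0 carry 1
  5+1+1 = 7
  5+1 = 6
  2+0 = 2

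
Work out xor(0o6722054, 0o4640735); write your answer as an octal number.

XOR each oct digit independently (no carries):
  6^4=2, 7^6=1, 2^4=6, 2^0=2, 0^7=7, 5^3=6, 4^5=1

0o2162761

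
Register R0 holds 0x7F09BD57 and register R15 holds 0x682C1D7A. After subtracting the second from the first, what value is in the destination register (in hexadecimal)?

0x16DD9FDD

Subtract column by column in base 16:
  7-A → D (borrow)
  5-7-1 → D (borrow)
  D-D-1 → F (borrow)
  B-1-1 → 9
  9-C → D (borrow)
  0-2-1 → D (borrow)
  F-8-1 → 6
  7-6 → 1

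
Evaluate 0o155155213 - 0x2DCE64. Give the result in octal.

0o141606047

0x2DCE64 = 0o13347144 in octal.
Subtract column by column in base 8:
  3-4 → 7 (borrow)
  1-4-1 → 4 (borrow)
  2-1-1 → 0
  5-7 → 6 (borrow)
  5-4-1 → 0
  1-3 → 6 (borrow)
  5-3-1 → 1
  5-1 → 4
  1-0 → 1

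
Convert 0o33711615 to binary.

Each octal digit is 3 bits: 3=011 3=011 7=111 1=001 1=001 6=110 1=001 5=101.

0b11011111001001110001101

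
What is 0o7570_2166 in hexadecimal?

0xf78476

Each octal digit is 3 bits: 7=111 5=101 7=111 0=000 2=010 1=001 6=110 6=110.
Group the bits into nibbles: 1111 0111 1000 0100 0111 0110 → f78476.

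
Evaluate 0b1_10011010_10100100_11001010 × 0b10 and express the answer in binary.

Multiply each base-2 digit by 2, carrying:
  0×2 = 0 → write 0
  1×2 = 2 → write 0 carry 1
  0×2+1 = 1 → write 1
  1×2 = 2 → write 0 carry 1
  0×2+1 = 1 → write 1
  0×2 = 0 → write 0
  1×2 = 2 → write 0 carry 1
  1×2+1 = 3 → write 1 carry 1
  0×2+1 = 1 → write 1
  0×2 = 0 → write 0
  1×2 = 2 → write 0 carry 1
  0×2+1 = 1 → write 1
  0×2 = 0 → write 0
  1×2 = 2 → write 0 carry 1
  0×2+1 = 1 → write 1
  1×2 = 2 → write 0 carry 1
  0×2+1 = 1 → write 1
  1×2 = 2 → write 0 carry 1
  0×2+1 = 1 → write 1
  1×2 = 2 → write 0 carry 1
  1×2+1 = 3 → write 1 carry 1
  0×2+1 = 1 → write 1
  0×2 = 0 → write 0
  1×2 = 2 → write 0 carry 1
  1×2+1 = 3 → write 1 carry 1
  remaining carry: 1

0b11001101010100100110010100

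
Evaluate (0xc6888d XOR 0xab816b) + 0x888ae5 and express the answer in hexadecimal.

First 0xc6888d XOR 0xab816b = 0x6d09e6.
Add column by column in base 16, right to left:
  6+5 = b
  e+e = c carry 1
  9+a+1 = 4 carry 1
  0+8+1 = 9
  d+8 = 5 carry 1
  6+8+1 = f

0xf594cb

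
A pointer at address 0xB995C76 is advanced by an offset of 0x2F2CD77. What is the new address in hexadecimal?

Add column by column in base 16, right to left:
  6+7 = D
  7+7 = E
  C+D = 9 carry 1
  5+C+1 = 2 carry 1
  9+2+1 = C
  9+F = 8 carry 1
  B+2+1 = E

0xE8C29ED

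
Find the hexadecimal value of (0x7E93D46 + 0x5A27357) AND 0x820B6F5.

Add column by column in base 16, right to left:
  6+7 = D
  4+5 = 9
  D+3 = 0 carry 1
  3+7+1 = B
  9+2 = B
  E+A = 8 carry 1
  7+5+1 = D
Sum = 0xD8BB09D; now AND with 0x820B6F5:
  D&8=8, 8&2=0, B&0=0, B&B=B, 0&6=0, 9&F=9, D&5=5

0x800B095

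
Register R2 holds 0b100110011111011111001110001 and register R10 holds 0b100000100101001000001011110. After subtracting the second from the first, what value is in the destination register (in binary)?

Subtract column by column in base 2:
  1-0 → 1
  0-1 → 1 (borrow)
  0-1-1 → 0 (borrow)
  0-1-1 → 0 (borrow)
  1-1-1 → 1 (borrow)
  1-0-1 → 0
  1-1 → 0
  0-0 → 0
  0-0 → 0
  1-0 → 1
  1-0 → 1
  1-0 → 1
  1-1 → 0
  1-0 → 1
  0-0 → 0
  1-1 → 0
  1-0 → 1
  1-1 → 0
  1-0 → 1
  1-0 → 1
  0-1 → 1 (borrow)
  0-0-1 → 1 (borrow)
  1-0-1 → 0
  1-0 → 1
  0-0 → 0
  0-0 → 0
  1-1 → 0

0b101111010010111000010011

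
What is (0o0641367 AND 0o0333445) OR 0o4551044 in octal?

0o4751045

0o0641367 AND 0o0333445 = 0o0201045.
Then OR with 0o4551044.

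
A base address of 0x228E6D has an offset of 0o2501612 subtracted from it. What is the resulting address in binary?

0b110000000101011100011

0x228E6D = 0b1000101000111001101101 in binary.
0o2501612 = 0b10101000001110001010 in binary.
Subtract column by column in base 2:
  1-0 → 1
  0-1 → 1 (borrow)
  1-0-1 → 0
  1-1 → 0
  0-0 → 0
  1-0 → 1
  1-0 → 1
  0-1 → 1 (borrow)
  0-1-1 → 0 (borrow)
  1-1-1 → 1 (borrow)
  1-0-1 → 0
  1-0 → 1
  0-0 → 0
  0-0 → 0
  0-0 → 0
  1-1 → 0
  0-0 → 0
  1-1 → 0
  0-0 → 0
  0-1 → 1 (borrow)
  0-0-1 → 1 (borrow)
  1-0-1 → 0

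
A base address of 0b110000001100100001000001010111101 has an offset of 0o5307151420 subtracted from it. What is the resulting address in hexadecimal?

0x15673AFAD

0b110000001100100001000001010111101 = 0x1819082BD in hexadecimal.
0o5307151420 = 0x2B1CD310 in hexadecimal.
Subtract column by column in base 16:
  D-0 → D
  B-1 → A
  2-3 → F (borrow)
  8-D-1 → A (borrow)
  0-C-1 → 3 (borrow)
  9-1-1 → 7
  1-B → 6 (borrow)
  8-2-1 → 5
  1-0 → 1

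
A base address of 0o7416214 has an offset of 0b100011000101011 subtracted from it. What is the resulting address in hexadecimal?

0x1dd661

0o7416214 = 0x1e1c8c in hexadecimal.
0b100011000101011 = 0x462b in hexadecimal.
Subtract column by column in base 16:
  c-b → 1
  8-2 → 6
  c-6 → 6
  1-4 → d (borrow)
  e-0-1 → d
  1-0 → 1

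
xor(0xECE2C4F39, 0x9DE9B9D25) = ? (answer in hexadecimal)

0x710B7D21C

XOR each hex digit independently (no carries):
  E^9=7, C^D=1, E^E=0, 2^9=B, C^B=7, 4^9=D, F^D=2, 3^2=1, 9^5=C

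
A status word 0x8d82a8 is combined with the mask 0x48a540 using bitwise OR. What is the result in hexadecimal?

OR each hex digit independently (no carries):
  8|4=c, d|8=d, 8|a=a, 2|5=7, a|4=e, 8|0=8

0xcda7e8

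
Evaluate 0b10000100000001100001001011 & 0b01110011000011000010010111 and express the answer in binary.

AND bit by bit (1 only where both bits are 1):
  10000100000001100001001011
& 01110011000011000010010111
= 00000000000001000000000011

0b00000000000001000000000011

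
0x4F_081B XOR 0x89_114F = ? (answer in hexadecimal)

0xC61954

XOR each hex digit independently (no carries):
  4^8=C, F^9=6, 0^1=1, 8^1=9, 1^4=5, B^F=4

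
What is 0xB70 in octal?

0o5560

Expand each hex digit to 4 bits: B=1011 7=0111 0=0000.
Group the bits in threes: 101 101 110 000 → 5560.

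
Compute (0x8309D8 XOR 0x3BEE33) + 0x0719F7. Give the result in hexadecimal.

0xC001E2

First 0x8309D8 XOR 0x3BEE33 = 0xB8E7EB.
Add column by column in base 16, right to left:
  B+7 = 2 carry 1
  E+F+1 = E carry 1
  7+9+1 = 1 carry 1
  E+1+1 = 0 carry 1
  8+7+1 = 0 carry 1
  B+0+1 = C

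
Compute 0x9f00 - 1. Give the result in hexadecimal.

0x9eff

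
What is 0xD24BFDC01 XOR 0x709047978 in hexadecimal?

XOR each hex digit independently (no carries):
  D^7=A, 2^0=2, 4^9=D, B^0=B, F^4=B, D^7=A, C^9=5, 0^7=7, 1^8=9

0xA2DBBA579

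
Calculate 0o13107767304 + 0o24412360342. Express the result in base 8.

0o37522347646

Add column by column in base 8, right to left:
  4+2 = 6
  0+4 = 4
  3+3 = 6
  7+0 = 7
  6+6 = 4 carry 1
  7+3+1 = 3 carry 1
  7+2+1 = 2 carry 1
  0+1+1 = 2
  1+4 = 5
  3+4 = 7
  1+2 = 3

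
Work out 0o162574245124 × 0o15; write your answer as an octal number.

0o2723520143104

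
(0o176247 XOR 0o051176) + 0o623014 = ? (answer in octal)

First 0o176247 XOR 0o051176 = 0o127331.
Add column by column in base 8, right to left:
  1+4 = 5
  3+1 = 4
  3+0 = 3
  7+3 = 2 carry 1
  2+2+1 = 5
  1+6 = 7

0o752345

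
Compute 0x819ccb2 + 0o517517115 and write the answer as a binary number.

0b1101010110000110101011111111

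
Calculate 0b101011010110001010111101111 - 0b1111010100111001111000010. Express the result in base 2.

Subtract column by column in base 2:
  1-0 → 1
  1-1 → 0
  1-0 → 1
  1-0 → 1
  0-0 → 0
  1-0 → 1
  1-1 → 0
  1-1 → 0
  1-1 → 0
  0-1 → 1 (borrow)
  1-0-1 → 0
  0-0 → 0
  1-1 → 0
  0-1 → 1 (borrow)
  0-1-1 → 0 (borrow)
  0-0-1 → 1 (borrow)
  1-0-1 → 0
  1-1 → 0
  0-0 → 0
  1-1 → 0
  0-0 → 0
  1-1 → 0
  1-1 → 0
  0-1 → 1 (borrow)
  1-1-1 → 1 (borrow)
  0-0-1 → 1 (borrow)
  1-0-1 → 0

0b11100000001010001000101101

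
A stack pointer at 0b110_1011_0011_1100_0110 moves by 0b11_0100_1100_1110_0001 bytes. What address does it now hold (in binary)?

0b10100000000010100111

Add column by column in base 2, right to left:
  0+1 = 1
  1+0 = 1
  1+0 = 1
  0+0 = 0
  0+0 = 0
  0+1 = 1
  1+1 = 0 carry 1
  1+1+1 = 1 carry 1
  1+0+1 = 0 carry 1
  1+0+1 = 0 carry 1
  0+1+1 = 0 carry 1
  0+1+1 = 0 carry 1
  1+0+1 = 0 carry 1
  1+0+1 = 0 carry 1
  0+1+1 = 0 carry 1
  1+0+1 = 0 carry 1
  0+1+1 = 0 carry 1
  1+1+1 = 1 carry 1
  1+0+1 = 0 carry 1
  final carry 1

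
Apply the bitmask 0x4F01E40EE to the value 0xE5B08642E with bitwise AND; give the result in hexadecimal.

AND each hex digit independently (no carries):
  E&4=4, 5&F=5, B&0=0, 0&1=0, 8&E=8, 6&4=4, 4&0=0, 2&E=2, E&E=E

0x45008402E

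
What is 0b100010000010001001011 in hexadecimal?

0x11044b

Group the bits into nibbles: 0001 0001 0000 0100 0100 1011 → 11044b.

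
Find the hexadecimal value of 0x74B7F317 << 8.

0x74B7F31700

Shifting left by 8 bits = 2 hex digits: append 2 zeros.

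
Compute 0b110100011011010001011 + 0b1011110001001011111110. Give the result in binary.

Add column by column in base 2, right to left:
  1+0 = 1
  1+1 = 0 carry 1
  0+1+1 = 0 carry 1
  1+1+1 = 1 carry 1
  0+1+1 = 0 carry 1
  0+1+1 = 0 carry 1
  0+1+1 = 0 carry 1
  1+1+1 = 1 carry 1
  0+0+1 = 1
  1+1 = 0 carry 1
  1+0+1 = 0 carry 1
  0+0+1 = 1
  1+1 = 0 carry 1
  1+0+1 = 0 carry 1
  0+0+1 = 1
  0+0 = 0
  0+1 = 1
  1+1 = 0 carry 1
  0+1+1 = 0 carry 1
  1+1+1 = 1 carry 1
  1+0+1 = 0 carry 1
  0+1+1 = 0 carry 1
  final carry 1

0b10010010100100110001001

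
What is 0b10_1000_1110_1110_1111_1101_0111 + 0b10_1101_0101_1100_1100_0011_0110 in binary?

Add column by column in base 2, right to left:
  1+0 = 1
  1+1 = 0 carry 1
  1+1+1 = 1 carry 1
  0+0+1 = 1
  1+1 = 0 carry 1
  0+1+1 = 0 carry 1
  1+0+1 = 0 carry 1
  1+0+1 = 0 carry 1
  1+0+1 = 0 carry 1
  1+0+1 = 0 carry 1
  1+1+1 = 1 carry 1
  1+1+1 = 1 carry 1
  0+0+1 = 1
  1+0 = 1
  1+1 = 0 carry 1
  1+1+1 = 1 carry 1
  0+1+1 = 0 carry 1
  1+0+1 = 0 carry 1
  1+1+1 = 1 carry 1
  1+0+1 = 0 carry 1
  0+1+1 = 0 carry 1
  0+0+1 = 1
  0+1 = 1
  1+1 = 0 carry 1
  0+0+1 = 1
  1+1 = 0 carry 1
  final carry 1

0b101011001001011110000001101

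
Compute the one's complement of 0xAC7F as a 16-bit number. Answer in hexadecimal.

Each hex digit d becomes F−d:
  A→5, C→3, 7→8, F→0

0x5380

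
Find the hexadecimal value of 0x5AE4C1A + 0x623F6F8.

0xBD24312

Add column by column in base 16, right to left:
  A+8 = 2 carry 1
  1+F+1 = 1 carry 1
  C+6+1 = 3 carry 1
  4+F+1 = 4 carry 1
  E+3+1 = 2 carry 1
  A+2+1 = D
  5+6 = B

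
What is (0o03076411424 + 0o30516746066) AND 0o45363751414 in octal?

0o1201351410

Add column by column in base 8, right to left:
  4+6 = 2 carry 1
  2+6+1 = 1 carry 1
  4+0+1 = 5
  1+6 = 7
  1+4 = 5
  4+7 = 3 carry 1
  6+6+1 = 5 carry 1
  7+1+1 = 1 carry 1
  0+5+1 = 6
  3+0 = 3
  0+3 = 3
Sum = 0o33615357512; now AND with 0o45363751414:
  3&4=0, 3&5=1, 6&3=2, 1&6=0, 5&3=1, 3&7=3, 5&5=5, 7&1=1, 5&4=4, 1&1=1, 2&4=0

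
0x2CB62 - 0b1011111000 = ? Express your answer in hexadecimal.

0b1011111000 = 0x2F8 in hexadecimal.
Subtract column by column in base 16:
  2-8 → A (borrow)
  6-F-1 → 6 (borrow)
  B-2-1 → 8
  C-0 → C
  2-0 → 2

0x2C86A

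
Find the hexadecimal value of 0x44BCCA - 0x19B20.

Subtract column by column in base 16:
  A-0 → A
  C-2 → A
  C-B → 1
  B-9 → 2
  4-1 → 3
  4-0 → 4

0x4321AA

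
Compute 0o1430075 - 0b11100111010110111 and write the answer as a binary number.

0b1000110000110000110

0o1430075 = 0b1100011000000111101 in binary.
Subtract column by column in base 2:
  1-1 → 0
  0-1 → 1 (borrow)
  1-1-1 → 1 (borrow)
  1-0-1 → 0
  1-1 → 0
  1-1 → 0
  0-0 → 0
  0-1 → 1 (borrow)
  0-0-1 → 1 (borrow)
  0-1-1 → 0 (borrow)
  0-1-1 → 0 (borrow)
  0-1-1 → 0 (borrow)
  1-0-1 → 0
  1-0 → 1
  0-1 → 1 (borrow)
  0-1-1 → 0 (borrow)
  0-1-1 → 0 (borrow)
  1-0-1 → 0
  1-0 → 1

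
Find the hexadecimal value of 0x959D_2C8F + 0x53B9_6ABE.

0xE956974D

Add column by column in base 16, right to left:
  F+E = D carry 1
  8+B+1 = 4 carry 1
  C+A+1 = 7 carry 1
  2+6+1 = 9
  D+9 = 6 carry 1
  9+B+1 = 5 carry 1
  5+3+1 = 9
  9+5 = E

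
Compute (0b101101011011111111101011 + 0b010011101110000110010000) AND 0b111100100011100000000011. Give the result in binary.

Add column by column in base 2, right to left:
  1+0 = 1
  1+0 = 1
  0+0 = 0
  1+0 = 1
  0+1 = 1
  1+0 = 1
  1+0 = 1
  1+1 = 0 carry 1
  1+1+1 = 1 carry 1
  1+0+1 = 0 carry 1
  1+0+1 = 0 carry 1
  1+0+1 = 0 carry 1
  1+0+1 = 0 carry 1
  1+1+1 = 1 carry 1
  0+1+1 = 0 carry 1
  1+1+1 = 1 carry 1
  1+0+1 = 0 carry 1
  0+1+1 = 0 carry 1
  1+1+1 = 1 carry 1
  0+1+1 = 0 carry 1
  1+0+1 = 0 carry 1
  1+0+1 = 0 carry 1
  0+1+1 = 0 carry 1
  1+0+1 = 0 carry 1
  final carry 1
Sum = 0b1000001001010000101111011; now AND with 0b111100100011100000000011:
  1000001001010000101111011
& 0111100100011100000000011
= 0000000000010000000000011

0b10000000000011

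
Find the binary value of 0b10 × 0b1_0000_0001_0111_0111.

Multiply each base-2 digit by 2, carrying:
  1×2 = 2 → write 0 carry 1
  1×2+1 = 3 → write 1 carry 1
  1×2+1 = 3 → write 1 carry 1
  0×2+1 = 1 → write 1
  1×2 = 2 → write 0 carry 1
  1×2+1 = 3 → write 1 carry 1
  1×2+1 = 3 → write 1 carry 1
  0×2+1 = 1 → write 1
  1×2 = 2 → write 0 carry 1
  0×2+1 = 1 → write 1
  0×2 = 0 → write 0
  0×2 = 0 → write 0
  0×2 = 0 → write 0
  0×2 = 0 → write 0
  0×2 = 0 → write 0
  0×2 = 0 → write 0
  1×2 = 2 → write 0 carry 1
  remaining carry: 1

0b100000001011101110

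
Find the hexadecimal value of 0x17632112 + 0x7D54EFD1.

0x94B810E3

Add column by column in base 16, right to left:
  2+1 = 3
  1+D = E
  1+F = 0 carry 1
  2+E+1 = 1 carry 1
  3+4+1 = 8
  6+5 = B
  7+D = 4 carry 1
  1+7+1 = 9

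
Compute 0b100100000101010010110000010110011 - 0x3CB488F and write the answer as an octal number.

0o43467414044

0b100100000101010010110000010110011 = 0o44052260263 in octal.
0x3CB488F = 0o362644217 in octal.
Subtract column by column in base 8:
  3-7 → 4 (borrow)
  6-1-1 → 4
  2-2 → 0
  0-4 → 4 (borrow)
  6-4-1 → 1
  2-6 → 4 (borrow)
  2-2-1 → 7 (borrow)
  5-6-1 → 6 (borrow)
  0-3-1 → 4 (borrow)
  4-0-1 → 3
  4-0 → 4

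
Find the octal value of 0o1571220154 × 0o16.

Multiply each base-8 digit by 14, carrying:
  4×14 = 56 → write 0 carry 7
  5×14+7 = 77 → write 5 carry 9
  1×14+9 = 23 → write 7 carry 2
  0×14+2 = 2 → write 2
  2×14 = 28 → write 4 carry 3
  2×14+3 = 31 → write 7 carry 3
  1×14+3 = 17 → write 1 carry 2
  7×14+2 = 100 → write 4 carry 12
  5×14+12 = 82 → write 2 carry 10
  1×14+10 = 24 → write 0 carry 3
  remaining carry: 3

0o30241742750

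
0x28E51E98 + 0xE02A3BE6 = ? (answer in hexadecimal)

0x1090F5A7E

Add column by column in base 16, right to left:
  8+6 = E
  9+E = 7 carry 1
  E+B+1 = A carry 1
  1+3+1 = 5
  5+A = F
  E+2 = 0 carry 1
  8+0+1 = 9
  2+E = 0 carry 1
  final carry 1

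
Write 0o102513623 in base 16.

Each octal digit is 3 bits: 1=001 0=000 2=010 5=101 1=001 3=011 6=110 2=010 3=011.
Group the bits into nibbles: 0001 0000 1010 1001 0111 1001 0011 → 10A9793.

0x10A9793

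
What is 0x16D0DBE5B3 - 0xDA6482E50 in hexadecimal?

0x92A93B763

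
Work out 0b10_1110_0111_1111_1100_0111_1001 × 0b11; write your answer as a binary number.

Multiply each base-2 digit by 3, carrying:
  1×3 = 3 → write 1 carry 1
  0×3+1 = 1 → write 1
  0×3 = 0 → write 0
  1×3 = 3 → write 1 carry 1
  1×3+1 = 4 → write 0 carry 2
  1×3+2 = 5 → write 1 carry 2
  1×3+2 = 5 → write 1 carry 2
  0×3+2 = 2 → write 0 carry 1
  0×3+1 = 1 → write 1
  0×3 = 0 → write 0
  1×3 = 3 → write 1 carry 1
  1×3+1 = 4 → write 0 carry 2
  1×3+2 = 5 → write 1 carry 2
  1×3+2 = 5 → write 1 carry 2
  1×3+2 = 5 → write 1 carry 2
  1×3+2 = 5 → write 1 carry 2
  1×3+2 = 5 → write 1 carry 2
  1×3+2 = 5 → write 1 carry 2
  1×3+2 = 5 → write 1 carry 2
  0×3+2 = 2 → write 0 carry 1
  0×3+1 = 1 → write 1
  1×3 = 3 → write 1 carry 1
  1×3+1 = 4 → write 0 carry 2
  1×3+2 = 5 → write 1 carry 2
  0×3+2 = 2 → write 0 carry 1
  1×3+1 = 4 → write 0 carry 2
  remaining carry: 10

0b1000101101111111010101101011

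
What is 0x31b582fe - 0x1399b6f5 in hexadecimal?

0x1e1bcc09

Subtract column by column in base 16:
  e-5 → 9
  f-f → 0
  2-6 → c (borrow)
  8-b-1 → c (borrow)
  5-9-1 → b (borrow)
  b-9-1 → 1
  1-3 → e (borrow)
  3-1-1 → 1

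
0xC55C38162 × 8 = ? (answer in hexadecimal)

Multiply each base-16 digit by 8, carrying:
  2×8 = 16 → write 0 carry 1
  6×8+1 = 49 → write 1 carry 3
  1×8+3 = 11 → write B
  8×8 = 64 → write 0 carry 4
  3×8+4 = 28 → write C carry 1
  C×8+1 = 97 → write 1 carry 6
  5×8+6 = 46 → write E carry 2
  5×8+2 = 42 → write A carry 2
  C×8+2 = 98 → write 2 carry 6
  remaining carry: 6

0x62AE1C0B10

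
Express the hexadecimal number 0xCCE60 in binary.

0b11001100111001100000

Expand each hex digit to 4 bits: C=1100 C=1100 E=1110 6=0110 0=0000.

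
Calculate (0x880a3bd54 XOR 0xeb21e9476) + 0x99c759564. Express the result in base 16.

First 0x880a3bd54 XOR 0xeb21e9476 = 0x632bd2922.
Add column by column in base 16, right to left:
  2+4 = 6
  2+6 = 8
  9+5 = e
  2+9 = b
  d+5 = 2 carry 1
  b+7+1 = 3 carry 1
  2+c+1 = f
  3+9 = c
  6+9 = f

0xfcf32be86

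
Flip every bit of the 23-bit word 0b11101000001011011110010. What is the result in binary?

Invert each bit: 11101000001011011110010 → 00010111110100100001101.

0b00010111110100100001101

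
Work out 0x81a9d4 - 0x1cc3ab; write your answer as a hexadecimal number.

0x64e629

Subtract column by column in base 16:
  4-b → 9 (borrow)
  d-a-1 → 2
  9-3 → 6
  a-c → e (borrow)
  1-c-1 → 4 (borrow)
  8-1-1 → 6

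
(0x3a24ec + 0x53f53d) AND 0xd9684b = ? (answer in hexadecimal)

Add column by column in base 16, right to left:
  c+d = 9 carry 1
  e+3+1 = 2 carry 1
  4+5+1 = a
  2+f = 1 carry 1
  a+3+1 = e
  3+5 = 8
Sum = 0x8e1a29; now AND with 0xd9684b:
  8&d=8, e&9=8, 1&6=0, a&8=8, 2&4=0, 9&b=9

0x880809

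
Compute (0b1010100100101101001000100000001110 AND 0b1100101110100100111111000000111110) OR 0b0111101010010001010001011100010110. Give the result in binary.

0b1111101110110101011001011100011110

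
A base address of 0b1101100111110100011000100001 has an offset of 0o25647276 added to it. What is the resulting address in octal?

0o1575512337

0b1101100111110100011000100001 = 0o1547643041 in octal.
Add column by column in base 8, right to left:
  1+6 = 7
  4+7 = 3 carry 1
  0+2+1 = 3
  3+7 = 2 carry 1
  4+4+1 = 1 carry 1
  6+6+1 = 5 carry 1
  7+5+1 = 5 carry 1
  4+2+1 = 7
  5+0 = 5
  1+0 = 1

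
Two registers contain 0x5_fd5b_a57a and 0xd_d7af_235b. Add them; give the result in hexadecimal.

0x13d50ac8d5

Add column by column in base 16, right to left:
  a+b = 5 carry 1
  7+5+1 = d
  5+3 = 8
  a+2 = c
  b+f = a carry 1
  5+a+1 = 0 carry 1
  d+7+1 = 5 carry 1
  f+d+1 = d carry 1
  5+d+1 = 3 carry 1
  final carry 1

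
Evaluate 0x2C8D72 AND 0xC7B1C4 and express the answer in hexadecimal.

AND each hex digit independently (no carries):
  2&C=0, C&7=4, 8&B=8, D&1=1, 7&C=4, 2&4=0

0x048140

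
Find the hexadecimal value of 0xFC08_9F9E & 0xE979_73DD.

0xE808139C

AND each hex digit independently (no carries):
  F&E=E, C&9=8, 0&7=0, 8&9=8, 9&7=1, F&3=3, 9&D=9, E&D=C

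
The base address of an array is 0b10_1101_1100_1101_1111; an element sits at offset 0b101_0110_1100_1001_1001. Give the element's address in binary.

0b10000100100101111000

Add column by column in base 2, right to left:
  1+1 = 0 carry 1
  1+0+1 = 0 carry 1
  1+0+1 = 0 carry 1
  1+1+1 = 1 carry 1
  1+1+1 = 1 carry 1
  0+0+1 = 1
  1+0 = 1
  1+1 = 0 carry 1
  0+0+1 = 1
  0+0 = 0
  1+1 = 0 carry 1
  1+1+1 = 1 carry 1
  1+0+1 = 0 carry 1
  0+1+1 = 0 carry 1
  1+1+1 = 1 carry 1
  1+0+1 = 0 carry 1
  0+1+1 = 0 carry 1
  1+0+1 = 0 carry 1
  0+1+1 = 0 carry 1
  final carry 1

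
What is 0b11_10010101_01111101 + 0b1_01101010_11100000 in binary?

0b1010000000001011101

Add column by column in base 2, right to left:
  1+0 = 1
  0+0 = 0
  1+0 = 1
  1+0 = 1
  1+0 = 1
  1+1 = 0 carry 1
  1+1+1 = 1 carry 1
  0+1+1 = 0 carry 1
  1+0+1 = 0 carry 1
  0+1+1 = 0 carry 1
  1+0+1 = 0 carry 1
  0+1+1 = 0 carry 1
  1+0+1 = 0 carry 1
  0+1+1 = 0 carry 1
  0+1+1 = 0 carry 1
  1+0+1 = 0 carry 1
  1+1+1 = 1 carry 1
  1+0+1 = 0 carry 1
  final carry 1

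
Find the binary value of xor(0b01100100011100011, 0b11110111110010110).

XOR bit by bit (1 where the bits differ):
  01100100011100011
^ 11110111110010110
= 10010011101110101

0b10010011101110101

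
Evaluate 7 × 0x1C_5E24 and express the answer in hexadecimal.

0xC692FC

Multiply each base-16 digit by 7, carrying:
  4×7 = 28 → write C carry 1
  2×7+1 = 15 → write F
  E×7 = 98 → write 2 carry 6
  5×7+6 = 41 → write 9 carry 2
  C×7+2 = 86 → write 6 carry 5
  1×7+5 = 12 → write C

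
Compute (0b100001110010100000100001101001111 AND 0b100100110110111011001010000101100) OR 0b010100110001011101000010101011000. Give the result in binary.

0b110100110011111101000010101011100

0b100001110010100000100001101001111 AND 0b100100110110111011001010000101100 = 0b100000110010100000000000000001100.
Then OR with 0b010100110001011101000010101011000.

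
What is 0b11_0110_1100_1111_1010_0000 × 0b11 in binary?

0b101001000110111011100000

Multiply each base-2 digit by 3, carrying:
  0×3 = 0 → write 0
  0×3 = 0 → write 0
  0×3 = 0 → write 0
  0×3 = 0 → write 0
  0×3 = 0 → write 0
  1×3 = 3 → write 1 carry 1
  0×3+1 = 1 → write 1
  1×3 = 3 → write 1 carry 1
  1×3+1 = 4 → write 0 carry 2
  1×3+2 = 5 → write 1 carry 2
  1×3+2 = 5 → write 1 carry 2
  1×3+2 = 5 → write 1 carry 2
  0×3+2 = 2 → write 0 carry 1
  0×3+1 = 1 → write 1
  1×3 = 3 → write 1 carry 1
  1×3+1 = 4 → write 0 carry 2
  0×3+2 = 2 → write 0 carry 1
  1×3+1 = 4 → write 0 carry 2
  1×3+2 = 5 → write 1 carry 2
  0×3+2 = 2 → write 0 carry 1
  1×3+1 = 4 → write 0 carry 2
  1×3+2 = 5 → write 1 carry 2
  remaining carry: 10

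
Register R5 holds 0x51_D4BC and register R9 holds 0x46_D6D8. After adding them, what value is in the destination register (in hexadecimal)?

0x98AB94

Add column by column in base 16, right to left:
  C+8 = 4 carry 1
  B+D+1 = 9 carry 1
  4+6+1 = B
  D+D = A carry 1
  1+6+1 = 8
  5+4 = 9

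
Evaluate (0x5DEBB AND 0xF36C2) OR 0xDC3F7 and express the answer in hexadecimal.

0xDD7F7

0x5DEBB AND 0xF36C2 = 0x51682.
Then OR with 0xDC3F7.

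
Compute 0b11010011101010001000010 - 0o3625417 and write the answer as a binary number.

0b10110101010100100110011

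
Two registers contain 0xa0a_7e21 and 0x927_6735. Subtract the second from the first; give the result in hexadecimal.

0xe316ec

Subtract column by column in base 16:
  1-5 → c (borrow)
  2-3-1 → e (borrow)
  e-7-1 → 6
  7-6 → 1
  a-7 → 3
  0-2 → e (borrow)
  a-9-1 → 0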